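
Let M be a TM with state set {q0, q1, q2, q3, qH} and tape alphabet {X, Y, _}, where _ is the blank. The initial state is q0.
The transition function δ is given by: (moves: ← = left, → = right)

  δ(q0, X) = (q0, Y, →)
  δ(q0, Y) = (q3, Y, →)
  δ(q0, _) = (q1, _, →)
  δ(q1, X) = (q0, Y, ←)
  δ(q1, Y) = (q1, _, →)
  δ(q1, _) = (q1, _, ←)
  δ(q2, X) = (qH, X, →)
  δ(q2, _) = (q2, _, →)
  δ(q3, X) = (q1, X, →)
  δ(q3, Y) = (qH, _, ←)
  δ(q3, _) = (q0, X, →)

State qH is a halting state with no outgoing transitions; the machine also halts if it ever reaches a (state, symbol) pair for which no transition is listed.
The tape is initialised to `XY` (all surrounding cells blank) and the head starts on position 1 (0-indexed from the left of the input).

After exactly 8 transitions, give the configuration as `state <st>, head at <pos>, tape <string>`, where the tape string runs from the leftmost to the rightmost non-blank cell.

state qH, head at 1, tape XY

q0 | X[Y]___   read Y → write Y, move →, go to q3
q3 | XY[_]__   read _ → write X, move →, go to q0
q0 | XYX[_]_   read _ → write _, move →, go to q1
q1 | XYX_[_]   read _ → write _, move ←, go to q1
q1 | XYX[_]_   read _ → write _, move ←, go to q1
q1 | XY[X]__   read X → write Y, move ←, go to q0
q0 | X[Y]Y__   read Y → write Y, move →, go to q3
q3 | XY[Y]__   read Y → write _, move ←, go to qH
qH | X[Y]___
After 8 steps: state qH, head at 1, tape XY.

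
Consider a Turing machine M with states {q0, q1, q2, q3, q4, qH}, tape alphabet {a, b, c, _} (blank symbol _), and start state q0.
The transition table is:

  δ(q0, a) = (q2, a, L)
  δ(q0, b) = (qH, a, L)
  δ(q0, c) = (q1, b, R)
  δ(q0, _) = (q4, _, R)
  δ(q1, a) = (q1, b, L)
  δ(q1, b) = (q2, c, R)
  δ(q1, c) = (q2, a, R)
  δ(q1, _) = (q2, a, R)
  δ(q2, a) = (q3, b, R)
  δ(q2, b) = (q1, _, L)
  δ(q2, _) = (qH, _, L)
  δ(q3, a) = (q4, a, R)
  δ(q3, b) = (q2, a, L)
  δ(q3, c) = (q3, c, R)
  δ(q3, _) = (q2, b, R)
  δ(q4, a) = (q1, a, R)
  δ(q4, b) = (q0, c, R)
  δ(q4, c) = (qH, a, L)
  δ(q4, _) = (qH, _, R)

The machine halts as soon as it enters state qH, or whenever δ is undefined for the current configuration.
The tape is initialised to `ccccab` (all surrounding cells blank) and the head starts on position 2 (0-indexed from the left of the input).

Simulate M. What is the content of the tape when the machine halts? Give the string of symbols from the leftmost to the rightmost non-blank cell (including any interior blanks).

cca__a

q0 | cc[c]cab   read c → write b, move R, go to q1
q1 | ccb[c]ab   read c → write a, move R, go to q2
q2 | ccba[a]b   read a → write b, move R, go to q3
q3 | ccbab[b]   read b → write a, move L, go to q2
q2 | ccba[b]a   read b → write _, move L, go to q1
q1 | ccb[a]_a   read a → write b, move L, go to q1
q1 | cc[b]b_a   read b → write c, move R, go to q2
q2 | ccc[b]_a   read b → write _, move L, go to q1
q1 | cc[c]__a   read c → write a, move R, go to q2
q2 | cca[_]_a   read _ → write _, move L, go to qH
qH | cc[a]__a
The non-blank tape span at halt is cca__a.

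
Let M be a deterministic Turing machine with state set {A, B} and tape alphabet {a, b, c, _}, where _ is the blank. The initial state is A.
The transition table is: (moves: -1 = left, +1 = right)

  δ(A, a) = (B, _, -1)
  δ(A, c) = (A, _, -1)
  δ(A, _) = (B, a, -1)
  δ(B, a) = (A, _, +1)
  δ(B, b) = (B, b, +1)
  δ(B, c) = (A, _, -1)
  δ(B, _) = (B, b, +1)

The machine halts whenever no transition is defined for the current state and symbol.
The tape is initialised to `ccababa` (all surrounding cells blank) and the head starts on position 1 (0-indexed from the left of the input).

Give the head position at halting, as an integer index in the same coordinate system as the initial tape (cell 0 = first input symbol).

state=A head=1 tape=__c[c]ababa   (A,c)→(A,_,-1)
state=A head=0 tape=__[c]_ababa   (A,c)→(A,_,-1)
state=A head=-1 tape=_[_]__ababa   (A,_)→(B,a,-1)
state=B head=-2 tape=[_]a__ababa   (B,_)→(B,b,+1)
state=B head=-1 tape=b[a]__ababa   (B,a)→(A,_,+1)
state=A head=0 tape=b_[_]_ababa   (A,_)→(B,a,-1)
state=B head=-1 tape=b[_]a_ababa   (B,_)→(B,b,+1)
state=B head=0 tape=bb[a]_ababa   (B,a)→(A,_,+1)
state=A head=1 tape=bb_[_]ababa   (A,_)→(B,a,-1)
state=B head=0 tape=bb[_]aababa   (B,_)→(B,b,+1)
state=B head=1 tape=bbb[a]ababa   (B,a)→(A,_,+1)
state=A head=2 tape=bbb_[a]baba   (A,a)→(B,_,-1)
state=B head=1 tape=bbb[_]_baba   (B,_)→(B,b,+1)
state=B head=2 tape=bbbb[_]baba   (B,_)→(B,b,+1)
state=B head=3 tape=bbbbb[b]aba   (B,b)→(B,b,+1)
state=B head=4 tape=bbbbbb[a]ba   (B,a)→(A,_,+1)
state=A head=5 tape=bbbbbb_[b]a
At halt the head is at cell 5.

5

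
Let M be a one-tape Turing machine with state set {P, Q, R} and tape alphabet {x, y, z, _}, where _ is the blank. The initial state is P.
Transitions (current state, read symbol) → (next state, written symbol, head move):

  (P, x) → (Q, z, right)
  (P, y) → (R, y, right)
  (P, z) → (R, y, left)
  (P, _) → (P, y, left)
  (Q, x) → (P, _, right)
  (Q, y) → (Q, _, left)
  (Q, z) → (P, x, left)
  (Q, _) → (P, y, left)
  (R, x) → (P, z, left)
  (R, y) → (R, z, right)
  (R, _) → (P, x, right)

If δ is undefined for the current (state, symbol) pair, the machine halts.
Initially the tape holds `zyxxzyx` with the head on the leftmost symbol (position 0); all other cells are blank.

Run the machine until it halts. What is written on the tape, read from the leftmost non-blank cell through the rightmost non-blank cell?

state=P head=0 tape=_[z]yxxzyx   (P,z)→(R,y,left)
state=R head=-1 tape=[_]yyxxzyx   (R,_)→(P,x,right)
state=P head=0 tape=x[y]yxxzyx   (P,y)→(R,y,right)
state=R head=1 tape=xy[y]xxzyx   (R,y)→(R,z,right)
state=R head=2 tape=xyz[x]xzyx   (R,x)→(P,z,left)
state=P head=1 tape=xy[z]zxzyx   (P,z)→(R,y,left)
state=R head=0 tape=x[y]yzxzyx   (R,y)→(R,z,right)
state=R head=1 tape=xz[y]zxzyx   (R,y)→(R,z,right)
state=R head=2 tape=xzz[z]xzyx
The non-blank tape span at halt is xzzzxzyx.

xzzzxzyx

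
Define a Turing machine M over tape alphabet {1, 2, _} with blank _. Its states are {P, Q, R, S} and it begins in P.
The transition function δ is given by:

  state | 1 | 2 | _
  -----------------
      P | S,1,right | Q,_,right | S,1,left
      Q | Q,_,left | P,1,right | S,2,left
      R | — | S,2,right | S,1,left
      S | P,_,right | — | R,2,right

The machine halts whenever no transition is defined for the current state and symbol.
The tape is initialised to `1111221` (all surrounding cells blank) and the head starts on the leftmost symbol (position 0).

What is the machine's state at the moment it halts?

S

state=P head=0 tape=[1]111221__   (P,1)→(S,1,right)
state=S head=1 tape=1[1]11221__   (S,1)→(P,_,right)
state=P head=2 tape=1_[1]1221__   (P,1)→(S,1,right)
state=S head=3 tape=1_1[1]221__   (S,1)→(P,_,right)
state=P head=4 tape=1_1_[2]21__   (P,2)→(Q,_,right)
state=Q head=5 tape=1_1__[2]1__   (Q,2)→(P,1,right)
state=P head=6 tape=1_1__1[1]__   (P,1)→(S,1,right)
state=S head=7 tape=1_1__11[_]_   (S,_)→(R,2,right)
state=R head=8 tape=1_1__112[_]   (R,_)→(S,1,left)
state=S head=7 tape=1_1__11[2]1
No transition is defined for (S, 2); M halts in state S.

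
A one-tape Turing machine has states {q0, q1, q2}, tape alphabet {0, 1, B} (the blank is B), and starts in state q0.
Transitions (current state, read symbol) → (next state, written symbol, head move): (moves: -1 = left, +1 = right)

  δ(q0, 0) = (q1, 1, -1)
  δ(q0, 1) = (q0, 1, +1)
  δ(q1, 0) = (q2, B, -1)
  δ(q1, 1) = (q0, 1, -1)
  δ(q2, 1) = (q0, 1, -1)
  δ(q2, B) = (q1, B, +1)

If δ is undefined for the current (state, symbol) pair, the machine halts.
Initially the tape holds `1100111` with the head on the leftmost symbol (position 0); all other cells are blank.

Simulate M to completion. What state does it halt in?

q0

q0 | [1]100111B   read 1 → write 1, move +1, go to q0
q0 | 1[1]00111B   read 1 → write 1, move +1, go to q0
q0 | 11[0]0111B   read 0 → write 1, move -1, go to q1
q1 | 1[1]10111B   read 1 → write 1, move -1, go to q0
q0 | [1]110111B   read 1 → write 1, move +1, go to q0
q0 | 1[1]10111B   read 1 → write 1, move +1, go to q0
q0 | 11[1]0111B   read 1 → write 1, move +1, go to q0
q0 | 111[0]111B   read 0 → write 1, move -1, go to q1
q1 | 11[1]1111B   read 1 → write 1, move -1, go to q0
q0 | 1[1]11111B   read 1 → write 1, move +1, go to q0
q0 | 11[1]1111B   read 1 → write 1, move +1, go to q0
q0 | 111[1]111B   read 1 → write 1, move +1, go to q0
q0 | 1111[1]11B   read 1 → write 1, move +1, go to q0
q0 | 11111[1]1B   read 1 → write 1, move +1, go to q0
q0 | 111111[1]B   read 1 → write 1, move +1, go to q0
q0 | 1111111[B]
No transition is defined for (q0, B); M halts in state q0.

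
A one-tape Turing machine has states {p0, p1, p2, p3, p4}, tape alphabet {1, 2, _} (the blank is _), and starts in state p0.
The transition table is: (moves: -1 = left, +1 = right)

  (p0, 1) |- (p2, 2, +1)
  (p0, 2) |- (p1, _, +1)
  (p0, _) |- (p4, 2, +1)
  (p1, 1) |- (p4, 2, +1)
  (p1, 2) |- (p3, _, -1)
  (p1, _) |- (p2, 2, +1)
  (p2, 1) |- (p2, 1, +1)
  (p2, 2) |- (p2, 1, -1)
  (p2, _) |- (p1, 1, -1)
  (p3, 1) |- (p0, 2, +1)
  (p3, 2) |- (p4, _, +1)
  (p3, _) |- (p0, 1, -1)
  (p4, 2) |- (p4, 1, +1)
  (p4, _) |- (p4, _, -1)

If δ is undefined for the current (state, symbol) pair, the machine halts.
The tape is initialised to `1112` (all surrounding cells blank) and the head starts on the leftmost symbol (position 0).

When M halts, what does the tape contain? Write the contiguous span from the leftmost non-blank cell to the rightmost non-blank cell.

21121

p0 | [1]112_   read 1 → write 2, move +1, go to p2
p2 | 2[1]12_   read 1 → write 1, move +1, go to p2
p2 | 21[1]2_   read 1 → write 1, move +1, go to p2
p2 | 211[2]_   read 2 → write 1, move -1, go to p2
p2 | 21[1]1_   read 1 → write 1, move +1, go to p2
p2 | 211[1]_   read 1 → write 1, move +1, go to p2
p2 | 2111[_]   read _ → write 1, move -1, go to p1
p1 | 211[1]1   read 1 → write 2, move +1, go to p4
p4 | 2112[1]
The non-blank tape span at halt is 21121.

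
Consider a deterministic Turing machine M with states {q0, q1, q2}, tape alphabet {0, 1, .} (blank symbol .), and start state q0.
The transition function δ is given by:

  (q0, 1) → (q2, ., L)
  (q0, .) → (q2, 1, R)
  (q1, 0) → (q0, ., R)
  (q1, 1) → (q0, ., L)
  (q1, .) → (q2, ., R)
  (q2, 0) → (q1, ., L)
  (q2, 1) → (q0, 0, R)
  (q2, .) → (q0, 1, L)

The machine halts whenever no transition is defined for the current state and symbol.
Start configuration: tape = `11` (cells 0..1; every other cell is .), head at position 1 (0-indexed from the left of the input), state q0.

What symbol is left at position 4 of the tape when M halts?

1

q0 | .1[1]...   read 1 → write ., move L, go to q2
q2 | .[1]....   read 1 → write 0, move R, go to q0
q0 | .0[.]...   read . → write 1, move R, go to q2
q2 | .01[.]..   read . → write 1, move L, go to q0
q0 | .0[1]1..   read 1 → write ., move L, go to q2
q2 | .[0].1..   read 0 → write ., move L, go to q1
q1 | [.]..1..   read . → write ., move R, go to q2
q2 | .[.].1..   read . → write 1, move L, go to q0
q0 | [.]1.1..   read . → write 1, move R, go to q2
q2 | 1[1].1..   read 1 → write 0, move R, go to q0
q0 | 10[.]1..   read . → write 1, move R, go to q2
q2 | 101[1]..   read 1 → write 0, move R, go to q0
q0 | 1010[.].   read . → write 1, move R, go to q2
q2 | 10101[.]   read . → write 1, move L, go to q0
q0 | 1010[1]1   read 1 → write ., move L, go to q2
q2 | 101[0].1   read 0 → write ., move L, go to q1
q1 | 10[1]..1   read 1 → write ., move L, go to q0
q0 | 1[0]...1
Cell 4 holds 1 when M halts.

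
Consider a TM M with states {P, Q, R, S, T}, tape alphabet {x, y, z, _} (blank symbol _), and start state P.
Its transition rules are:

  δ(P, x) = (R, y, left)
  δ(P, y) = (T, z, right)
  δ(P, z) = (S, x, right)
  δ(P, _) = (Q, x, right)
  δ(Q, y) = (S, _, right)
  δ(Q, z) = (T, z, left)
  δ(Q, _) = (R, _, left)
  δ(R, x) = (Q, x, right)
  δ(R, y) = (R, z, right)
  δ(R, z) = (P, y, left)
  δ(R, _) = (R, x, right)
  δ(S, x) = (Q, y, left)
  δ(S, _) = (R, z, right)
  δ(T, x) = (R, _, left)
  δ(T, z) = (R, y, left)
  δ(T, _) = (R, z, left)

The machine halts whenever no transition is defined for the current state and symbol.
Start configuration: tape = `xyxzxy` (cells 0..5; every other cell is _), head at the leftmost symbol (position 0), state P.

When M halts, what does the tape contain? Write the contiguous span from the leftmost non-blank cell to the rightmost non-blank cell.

xxy_zxy

P | _[x]yxzxy   read x → write y, move left, go to R
R | [_]yyxzxy   read _ → write x, move right, go to R
R | x[y]yxzxy   read y → write z, move right, go to R
R | xz[y]xzxy   read y → write z, move right, go to R
R | xzz[x]zxy   read x → write x, move right, go to Q
Q | xzzx[z]xy   read z → write z, move left, go to T
T | xzz[x]zxy   read x → write _, move left, go to R
R | xz[z]_zxy   read z → write y, move left, go to P
P | x[z]y_zxy   read z → write x, move right, go to S
S | xx[y]_zxy
The non-blank tape span at halt is xxy_zxy.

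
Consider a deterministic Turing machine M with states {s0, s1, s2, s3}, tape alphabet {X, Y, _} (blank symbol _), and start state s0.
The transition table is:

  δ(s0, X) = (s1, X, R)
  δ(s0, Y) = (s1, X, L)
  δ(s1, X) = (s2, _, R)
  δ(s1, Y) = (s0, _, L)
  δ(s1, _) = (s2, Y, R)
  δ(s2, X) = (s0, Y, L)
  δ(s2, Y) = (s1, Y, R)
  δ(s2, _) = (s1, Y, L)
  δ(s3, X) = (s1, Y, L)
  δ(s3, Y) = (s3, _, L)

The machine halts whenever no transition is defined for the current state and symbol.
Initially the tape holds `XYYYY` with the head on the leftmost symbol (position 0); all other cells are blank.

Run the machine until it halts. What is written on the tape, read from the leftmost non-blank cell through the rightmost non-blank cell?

YY_Y

s0 | [X]YYYY   read X → write X, move R, go to s1
s1 | X[Y]YYY   read Y → write _, move L, go to s0
s0 | [X]_YYY   read X → write X, move R, go to s1
s1 | X[_]YYY   read _ → write Y, move R, go to s2
s2 | XY[Y]YY   read Y → write Y, move R, go to s1
s1 | XYY[Y]Y   read Y → write _, move L, go to s0
s0 | XY[Y]_Y   read Y → write X, move L, go to s1
s1 | X[Y]X_Y   read Y → write _, move L, go to s0
s0 | [X]_X_Y   read X → write X, move R, go to s1
s1 | X[_]X_Y   read _ → write Y, move R, go to s2
s2 | XY[X]_Y   read X → write Y, move L, go to s0
s0 | X[Y]Y_Y   read Y → write X, move L, go to s1
s1 | [X]XY_Y   read X → write _, move R, go to s2
s2 | _[X]Y_Y   read X → write Y, move L, go to s0
s0 | [_]YY_Y
The non-blank tape span at halt is YY_Y.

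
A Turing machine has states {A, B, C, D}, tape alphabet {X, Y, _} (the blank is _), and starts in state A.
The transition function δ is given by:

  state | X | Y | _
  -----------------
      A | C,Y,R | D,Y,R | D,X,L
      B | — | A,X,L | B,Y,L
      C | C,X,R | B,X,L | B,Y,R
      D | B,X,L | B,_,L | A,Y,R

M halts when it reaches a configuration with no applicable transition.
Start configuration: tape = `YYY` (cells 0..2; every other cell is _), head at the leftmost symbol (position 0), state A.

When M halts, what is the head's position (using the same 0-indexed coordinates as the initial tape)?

3

A | __[Y]YY__   read Y → write Y, move R, go to D
D | __Y[Y]Y__   read Y → write _, move L, go to B
B | __[Y]_Y__   read Y → write X, move L, go to A
A | _[_]X_Y__   read _ → write X, move L, go to D
D | [_]XX_Y__   read _ → write Y, move R, go to A
A | Y[X]X_Y__   read X → write Y, move R, go to C
C | YY[X]_Y__   read X → write X, move R, go to C
C | YYX[_]Y__   read _ → write Y, move R, go to B
B | YYXY[Y]__   read Y → write X, move L, go to A
A | YYX[Y]X__   read Y → write Y, move R, go to D
D | YYXY[X]__   read X → write X, move L, go to B
B | YYX[Y]X__   read Y → write X, move L, go to A
A | YY[X]XX__   read X → write Y, move R, go to C
C | YYY[X]X__   read X → write X, move R, go to C
C | YYYX[X]__   read X → write X, move R, go to C
C | YYYXX[_]_   read _ → write Y, move R, go to B
B | YYYXXY[_]   read _ → write Y, move L, go to B
B | YYYXX[Y]Y   read Y → write X, move L, go to A
A | YYYX[X]XY   read X → write Y, move R, go to C
C | YYYXY[X]Y   read X → write X, move R, go to C
C | YYYXYX[Y]   read Y → write X, move L, go to B
B | YYYXY[X]X
At halt the head is at cell 3.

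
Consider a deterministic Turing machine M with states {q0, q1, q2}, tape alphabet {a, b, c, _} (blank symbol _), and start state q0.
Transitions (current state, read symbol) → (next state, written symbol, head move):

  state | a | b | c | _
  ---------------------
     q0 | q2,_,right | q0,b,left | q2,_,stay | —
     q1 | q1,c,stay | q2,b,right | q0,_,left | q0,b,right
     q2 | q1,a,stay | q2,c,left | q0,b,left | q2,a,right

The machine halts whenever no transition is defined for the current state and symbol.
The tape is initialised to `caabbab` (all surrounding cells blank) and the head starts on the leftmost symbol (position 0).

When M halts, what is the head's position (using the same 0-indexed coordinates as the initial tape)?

1

state=q0 head=0 tape=[c]aabbab   (q0,c)→(q2,_,stay)
state=q2 head=0 tape=[_]aabbab   (q2,_)→(q2,a,right)
state=q2 head=1 tape=a[a]abbab   (q2,a)→(q1,a,stay)
state=q1 head=1 tape=a[a]abbab   (q1,a)→(q1,c,stay)
state=q1 head=1 tape=a[c]abbab   (q1,c)→(q0,_,left)
state=q0 head=0 tape=[a]_abbab   (q0,a)→(q2,_,right)
state=q2 head=1 tape=_[_]abbab   (q2,_)→(q2,a,right)
state=q2 head=2 tape=_a[a]bbab   (q2,a)→(q1,a,stay)
state=q1 head=2 tape=_a[a]bbab   (q1,a)→(q1,c,stay)
state=q1 head=2 tape=_a[c]bbab   (q1,c)→(q0,_,left)
state=q0 head=1 tape=_[a]_bbab   (q0,a)→(q2,_,right)
state=q2 head=2 tape=__[_]bbab   (q2,_)→(q2,a,right)
state=q2 head=3 tape=__a[b]bab   (q2,b)→(q2,c,left)
state=q2 head=2 tape=__[a]cbab   (q2,a)→(q1,a,stay)
state=q1 head=2 tape=__[a]cbab   (q1,a)→(q1,c,stay)
state=q1 head=2 tape=__[c]cbab   (q1,c)→(q0,_,left)
state=q0 head=1 tape=_[_]_cbab
At halt the head is at cell 1.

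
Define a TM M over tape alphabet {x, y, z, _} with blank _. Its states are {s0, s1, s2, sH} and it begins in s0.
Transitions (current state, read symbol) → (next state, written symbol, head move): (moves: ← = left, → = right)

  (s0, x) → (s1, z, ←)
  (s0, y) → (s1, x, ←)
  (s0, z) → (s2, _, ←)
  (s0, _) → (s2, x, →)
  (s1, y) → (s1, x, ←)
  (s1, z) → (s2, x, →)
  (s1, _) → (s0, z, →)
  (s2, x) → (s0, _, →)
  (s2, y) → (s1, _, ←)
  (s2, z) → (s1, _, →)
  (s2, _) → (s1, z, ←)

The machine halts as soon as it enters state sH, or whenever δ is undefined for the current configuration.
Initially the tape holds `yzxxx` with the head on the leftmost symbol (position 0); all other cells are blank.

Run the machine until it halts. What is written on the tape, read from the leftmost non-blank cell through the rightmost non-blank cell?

state=s0 head=0 tape=_[y]zxxx___   (s0,y)→(s1,x,←)
state=s1 head=-1 tape=[_]xzxxx___   (s1,_)→(s0,z,→)
state=s0 head=0 tape=z[x]zxxx___   (s0,x)→(s1,z,←)
state=s1 head=-1 tape=[z]zzxxx___   (s1,z)→(s2,x,→)
state=s2 head=0 tape=x[z]zxxx___   (s2,z)→(s1,_,→)
state=s1 head=1 tape=x_[z]xxx___   (s1,z)→(s2,x,→)
state=s2 head=2 tape=x_x[x]xx___   (s2,x)→(s0,_,→)
state=s0 head=3 tape=x_x_[x]x___   (s0,x)→(s1,z,←)
state=s1 head=2 tape=x_x[_]zx___   (s1,_)→(s0,z,→)
state=s0 head=3 tape=x_xz[z]x___   (s0,z)→(s2,_,←)
state=s2 head=2 tape=x_x[z]_x___   (s2,z)→(s1,_,→)
state=s1 head=3 tape=x_x_[_]x___   (s1,_)→(s0,z,→)
state=s0 head=4 tape=x_x_z[x]___   (s0,x)→(s1,z,←)
state=s1 head=3 tape=x_x_[z]z___   (s1,z)→(s2,x,→)
state=s2 head=4 tape=x_x_x[z]___   (s2,z)→(s1,_,→)
state=s1 head=5 tape=x_x_x_[_]__   (s1,_)→(s0,z,→)
state=s0 head=6 tape=x_x_x_z[_]_   (s0,_)→(s2,x,→)
state=s2 head=7 tape=x_x_x_zx[_]   (s2,_)→(s1,z,←)
state=s1 head=6 tape=x_x_x_z[x]z
The non-blank tape span at halt is x_x_x_zxz.

x_x_x_zxz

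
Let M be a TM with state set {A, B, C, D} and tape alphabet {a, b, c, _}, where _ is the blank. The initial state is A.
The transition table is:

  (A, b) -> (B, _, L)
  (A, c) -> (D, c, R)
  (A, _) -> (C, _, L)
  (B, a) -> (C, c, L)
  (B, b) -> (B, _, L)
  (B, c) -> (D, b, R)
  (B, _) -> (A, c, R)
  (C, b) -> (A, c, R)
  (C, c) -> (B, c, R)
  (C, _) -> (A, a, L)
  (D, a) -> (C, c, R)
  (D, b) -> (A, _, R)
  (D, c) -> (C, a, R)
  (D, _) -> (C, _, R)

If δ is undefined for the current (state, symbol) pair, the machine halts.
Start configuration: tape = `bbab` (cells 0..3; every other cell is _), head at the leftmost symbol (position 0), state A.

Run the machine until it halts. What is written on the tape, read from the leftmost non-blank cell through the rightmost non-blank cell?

cb_ab

state=A head=0 tape=_[b]bab   (A,b)→(B,_,L)
state=B head=-1 tape=[_]_bab   (B,_)→(A,c,R)
state=A head=0 tape=c[_]bab   (A,_)→(C,_,L)
state=C head=-1 tape=[c]_bab   (C,c)→(B,c,R)
state=B head=0 tape=c[_]bab   (B,_)→(A,c,R)
state=A head=1 tape=cc[b]ab   (A,b)→(B,_,L)
state=B head=0 tape=c[c]_ab   (B,c)→(D,b,R)
state=D head=1 tape=cb[_]ab   (D,_)→(C,_,R)
state=C head=2 tape=cb_[a]b
The non-blank tape span at halt is cb_ab.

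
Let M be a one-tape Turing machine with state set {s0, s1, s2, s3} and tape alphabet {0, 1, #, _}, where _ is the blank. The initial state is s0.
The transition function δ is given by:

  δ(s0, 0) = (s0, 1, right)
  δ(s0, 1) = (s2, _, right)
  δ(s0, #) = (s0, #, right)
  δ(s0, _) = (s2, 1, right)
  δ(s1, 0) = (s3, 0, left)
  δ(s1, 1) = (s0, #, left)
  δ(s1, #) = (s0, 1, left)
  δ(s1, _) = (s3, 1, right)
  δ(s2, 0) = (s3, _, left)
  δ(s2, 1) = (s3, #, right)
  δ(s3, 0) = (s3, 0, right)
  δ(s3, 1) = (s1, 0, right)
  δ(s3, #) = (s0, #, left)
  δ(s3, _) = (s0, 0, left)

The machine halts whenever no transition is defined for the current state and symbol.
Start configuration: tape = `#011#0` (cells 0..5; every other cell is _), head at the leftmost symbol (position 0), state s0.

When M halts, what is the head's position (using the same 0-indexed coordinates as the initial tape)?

state=s0 head=0 tape=[#]011#0__   (s0,#)→(s0,#,right)
state=s0 head=1 tape=#[0]11#0__   (s0,0)→(s0,1,right)
state=s0 head=2 tape=#1[1]1#0__   (s0,1)→(s2,_,right)
state=s2 head=3 tape=#1_[1]#0__   (s2,1)→(s3,#,right)
state=s3 head=4 tape=#1_#[#]0__   (s3,#)→(s0,#,left)
state=s0 head=3 tape=#1_[#]#0__   (s0,#)→(s0,#,right)
state=s0 head=4 tape=#1_#[#]0__   (s0,#)→(s0,#,right)
state=s0 head=5 tape=#1_##[0]__   (s0,0)→(s0,1,right)
state=s0 head=6 tape=#1_##1[_]_   (s0,_)→(s2,1,right)
state=s2 head=7 tape=#1_##11[_]
At halt the head is at cell 7.

7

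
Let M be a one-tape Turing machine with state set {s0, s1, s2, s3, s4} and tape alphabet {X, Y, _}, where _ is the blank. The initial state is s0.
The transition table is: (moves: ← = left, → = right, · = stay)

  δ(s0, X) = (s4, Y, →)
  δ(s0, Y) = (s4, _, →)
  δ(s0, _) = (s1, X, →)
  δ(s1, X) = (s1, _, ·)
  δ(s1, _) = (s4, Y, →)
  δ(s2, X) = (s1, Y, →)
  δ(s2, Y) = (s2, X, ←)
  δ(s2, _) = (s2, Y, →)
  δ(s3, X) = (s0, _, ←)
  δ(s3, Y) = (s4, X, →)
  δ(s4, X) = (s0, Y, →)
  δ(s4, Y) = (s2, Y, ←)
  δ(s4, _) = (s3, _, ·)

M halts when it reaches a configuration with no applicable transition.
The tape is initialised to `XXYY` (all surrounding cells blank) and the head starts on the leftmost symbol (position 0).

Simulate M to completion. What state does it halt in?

s3

state=s0 head=0 tape=_[X]XYY_   (s0,X)→(s4,Y,→)
state=s4 head=1 tape=_Y[X]YY_   (s4,X)→(s0,Y,→)
state=s0 head=2 tape=_YY[Y]Y_   (s0,Y)→(s4,_,→)
state=s4 head=3 tape=_YY_[Y]_   (s4,Y)→(s2,Y,←)
state=s2 head=2 tape=_YY[_]Y_   (s2,_)→(s2,Y,→)
state=s2 head=3 tape=_YYY[Y]_   (s2,Y)→(s2,X,←)
state=s2 head=2 tape=_YY[Y]X_   (s2,Y)→(s2,X,←)
state=s2 head=1 tape=_Y[Y]XX_   (s2,Y)→(s2,X,←)
state=s2 head=0 tape=_[Y]XXX_   (s2,Y)→(s2,X,←)
state=s2 head=-1 tape=[_]XXXX_   (s2,_)→(s2,Y,→)
state=s2 head=0 tape=Y[X]XXX_   (s2,X)→(s1,Y,→)
state=s1 head=1 tape=YY[X]XX_   (s1,X)→(s1,_,·)
state=s1 head=1 tape=YY[_]XX_   (s1,_)→(s4,Y,→)
state=s4 head=2 tape=YYY[X]X_   (s4,X)→(s0,Y,→)
state=s0 head=3 tape=YYYY[X]_   (s0,X)→(s4,Y,→)
state=s4 head=4 tape=YYYYY[_]   (s4,_)→(s3,_,·)
state=s3 head=4 tape=YYYYY[_]
No transition is defined for (s3, _); M halts in state s3.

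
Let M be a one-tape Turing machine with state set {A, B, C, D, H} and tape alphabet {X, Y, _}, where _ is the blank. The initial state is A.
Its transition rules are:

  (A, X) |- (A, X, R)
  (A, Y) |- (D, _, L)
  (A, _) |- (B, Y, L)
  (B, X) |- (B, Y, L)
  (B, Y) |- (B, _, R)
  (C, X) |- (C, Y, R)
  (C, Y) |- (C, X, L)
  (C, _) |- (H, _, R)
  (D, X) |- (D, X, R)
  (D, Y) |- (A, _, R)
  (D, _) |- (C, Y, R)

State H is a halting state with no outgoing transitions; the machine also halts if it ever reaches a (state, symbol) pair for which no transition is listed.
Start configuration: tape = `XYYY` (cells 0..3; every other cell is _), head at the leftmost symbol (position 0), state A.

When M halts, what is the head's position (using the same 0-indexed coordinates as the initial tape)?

state=A head=0 tape=_[X]YYY   (A,X)→(A,X,R)
state=A head=1 tape=_X[Y]YY   (A,Y)→(D,_,L)
state=D head=0 tape=_[X]_YY   (D,X)→(D,X,R)
state=D head=1 tape=_X[_]YY   (D,_)→(C,Y,R)
state=C head=2 tape=_XY[Y]Y   (C,Y)→(C,X,L)
state=C head=1 tape=_X[Y]XY   (C,Y)→(C,X,L)
state=C head=0 tape=_[X]XXY   (C,X)→(C,Y,R)
state=C head=1 tape=_Y[X]XY   (C,X)→(C,Y,R)
state=C head=2 tape=_YY[X]Y   (C,X)→(C,Y,R)
state=C head=3 tape=_YYY[Y]   (C,Y)→(C,X,L)
state=C head=2 tape=_YY[Y]X   (C,Y)→(C,X,L)
state=C head=1 tape=_Y[Y]XX   (C,Y)→(C,X,L)
state=C head=0 tape=_[Y]XXX   (C,Y)→(C,X,L)
state=C head=-1 tape=[_]XXXX   (C,_)→(H,_,R)
state=H head=0 tape=_[X]XXX
At halt the head is at cell 0.

0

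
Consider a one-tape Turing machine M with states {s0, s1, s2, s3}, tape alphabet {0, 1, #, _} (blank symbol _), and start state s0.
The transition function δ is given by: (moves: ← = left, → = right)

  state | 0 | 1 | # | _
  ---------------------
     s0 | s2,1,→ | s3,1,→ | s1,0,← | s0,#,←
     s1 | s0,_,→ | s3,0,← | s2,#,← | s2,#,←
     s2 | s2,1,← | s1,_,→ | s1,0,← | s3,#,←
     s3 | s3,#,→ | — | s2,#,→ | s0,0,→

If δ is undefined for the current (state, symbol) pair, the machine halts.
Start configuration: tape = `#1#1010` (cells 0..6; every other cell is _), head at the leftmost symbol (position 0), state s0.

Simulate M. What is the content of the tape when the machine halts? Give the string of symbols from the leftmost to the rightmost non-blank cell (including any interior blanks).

0001##1010

s0 | ___[#]1#1010   read # → write 0, move ←, go to s1
s1 | __[_]01#1010   read _ → write #, move ←, go to s2
s2 | _[_]#01#1010   read _ → write #, move ←, go to s3
s3 | [_]##01#1010   read _ → write 0, move →, go to s0
s0 | 0[#]#01#1010   read # → write 0, move ←, go to s1
s1 | [0]0#01#1010   read 0 → write _, move →, go to s0
s0 | _[0]#01#1010   read 0 → write 1, move →, go to s2
s2 | _1[#]01#1010   read # → write 0, move ←, go to s1
s1 | _[1]001#1010   read 1 → write 0, move ←, go to s3
s3 | [_]0001#1010   read _ → write 0, move →, go to s0
s0 | 0[0]001#1010   read 0 → write 1, move →, go to s2
s2 | 01[0]01#1010   read 0 → write 1, move ←, go to s2
s2 | 0[1]101#1010   read 1 → write _, move →, go to s1
s1 | 0_[1]01#1010   read 1 → write 0, move ←, go to s3
s3 | 0[_]001#1010   read _ → write 0, move →, go to s0
s0 | 00[0]01#1010   read 0 → write 1, move →, go to s2
s2 | 001[0]1#1010   read 0 → write 1, move ←, go to s2
s2 | 00[1]11#1010   read 1 → write _, move →, go to s1
s1 | 00_[1]1#1010   read 1 → write 0, move ←, go to s3
s3 | 00[_]01#1010   read _ → write 0, move →, go to s0
s0 | 000[0]1#1010   read 0 → write 1, move →, go to s2
s2 | 0001[1]#1010   read 1 → write _, move →, go to s1
s1 | 0001_[#]1010   read # → write #, move ←, go to s2
s2 | 0001[_]#1010   read _ → write #, move ←, go to s3
s3 | 000[1]##1010
The non-blank tape span at halt is 0001##1010.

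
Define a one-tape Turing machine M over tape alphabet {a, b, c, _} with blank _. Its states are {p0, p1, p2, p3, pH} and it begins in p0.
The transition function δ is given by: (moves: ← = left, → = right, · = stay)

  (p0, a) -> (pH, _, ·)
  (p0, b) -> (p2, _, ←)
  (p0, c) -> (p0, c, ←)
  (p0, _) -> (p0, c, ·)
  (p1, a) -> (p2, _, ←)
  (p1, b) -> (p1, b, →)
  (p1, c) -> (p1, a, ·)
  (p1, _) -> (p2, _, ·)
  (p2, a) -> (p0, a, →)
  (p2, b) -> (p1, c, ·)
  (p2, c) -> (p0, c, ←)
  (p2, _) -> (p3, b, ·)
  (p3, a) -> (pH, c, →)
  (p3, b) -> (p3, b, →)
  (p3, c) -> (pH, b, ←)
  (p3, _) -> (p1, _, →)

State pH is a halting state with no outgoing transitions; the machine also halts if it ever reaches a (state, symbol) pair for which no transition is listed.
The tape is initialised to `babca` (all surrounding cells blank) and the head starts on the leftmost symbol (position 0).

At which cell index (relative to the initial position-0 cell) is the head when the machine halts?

5

state=p0 head=0 tape=_[b]abca_   (p0,b)→(p2,_,←)
state=p2 head=-1 tape=[_]_abca_   (p2,_)→(p3,b,·)
state=p3 head=-1 tape=[b]_abca_   (p3,b)→(p3,b,→)
state=p3 head=0 tape=b[_]abca_   (p3,_)→(p1,_,→)
state=p1 head=1 tape=b_[a]bca_   (p1,a)→(p2,_,←)
state=p2 head=0 tape=b[_]_bca_   (p2,_)→(p3,b,·)
state=p3 head=0 tape=b[b]_bca_   (p3,b)→(p3,b,→)
state=p3 head=1 tape=bb[_]bca_   (p3,_)→(p1,_,→)
state=p1 head=2 tape=bb_[b]ca_   (p1,b)→(p1,b,→)
state=p1 head=3 tape=bb_b[c]a_   (p1,c)→(p1,a,·)
state=p1 head=3 tape=bb_b[a]a_   (p1,a)→(p2,_,←)
state=p2 head=2 tape=bb_[b]_a_   (p2,b)→(p1,c,·)
state=p1 head=2 tape=bb_[c]_a_   (p1,c)→(p1,a,·)
state=p1 head=2 tape=bb_[a]_a_   (p1,a)→(p2,_,←)
state=p2 head=1 tape=bb[_]__a_   (p2,_)→(p3,b,·)
state=p3 head=1 tape=bb[b]__a_   (p3,b)→(p3,b,→)
state=p3 head=2 tape=bbb[_]_a_   (p3,_)→(p1,_,→)
state=p1 head=3 tape=bbb_[_]a_   (p1,_)→(p2,_,·)
state=p2 head=3 tape=bbb_[_]a_   (p2,_)→(p3,b,·)
state=p3 head=3 tape=bbb_[b]a_   (p3,b)→(p3,b,→)
state=p3 head=4 tape=bbb_b[a]_   (p3,a)→(pH,c,→)
state=pH head=5 tape=bbb_bc[_]
At halt the head is at cell 5.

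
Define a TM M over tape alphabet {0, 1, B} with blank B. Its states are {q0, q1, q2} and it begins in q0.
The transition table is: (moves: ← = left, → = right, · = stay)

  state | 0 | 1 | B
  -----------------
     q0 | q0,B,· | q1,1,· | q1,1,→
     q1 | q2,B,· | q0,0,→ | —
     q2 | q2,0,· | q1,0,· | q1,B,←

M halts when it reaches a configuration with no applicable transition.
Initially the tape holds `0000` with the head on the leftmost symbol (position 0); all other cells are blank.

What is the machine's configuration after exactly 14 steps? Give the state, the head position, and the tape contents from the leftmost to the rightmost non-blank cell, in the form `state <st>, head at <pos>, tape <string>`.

state=q0 head=0 tape=[0]000B   (q0,0)→(q0,B,·)
state=q0 head=0 tape=[B]000B   (q0,B)→(q1,1,→)
state=q1 head=1 tape=1[0]00B   (q1,0)→(q2,B,·)
state=q2 head=1 tape=1[B]00B   (q2,B)→(q1,B,←)
state=q1 head=0 tape=[1]B00B   (q1,1)→(q0,0,→)
state=q0 head=1 tape=0[B]00B   (q0,B)→(q1,1,→)
state=q1 head=2 tape=01[0]0B   (q1,0)→(q2,B,·)
state=q2 head=2 tape=01[B]0B   (q2,B)→(q1,B,←)
state=q1 head=1 tape=0[1]B0B   (q1,1)→(q0,0,→)
state=q0 head=2 tape=00[B]0B   (q0,B)→(q1,1,→)
state=q1 head=3 tape=001[0]B   (q1,0)→(q2,B,·)
state=q2 head=3 tape=001[B]B   (q2,B)→(q1,B,←)
state=q1 head=2 tape=00[1]BB   (q1,1)→(q0,0,→)
state=q0 head=3 tape=000[B]B   (q0,B)→(q1,1,→)
state=q1 head=4 tape=0001[B]
After 14 steps: state q1, head at 4, tape 0001.

state q1, head at 4, tape 0001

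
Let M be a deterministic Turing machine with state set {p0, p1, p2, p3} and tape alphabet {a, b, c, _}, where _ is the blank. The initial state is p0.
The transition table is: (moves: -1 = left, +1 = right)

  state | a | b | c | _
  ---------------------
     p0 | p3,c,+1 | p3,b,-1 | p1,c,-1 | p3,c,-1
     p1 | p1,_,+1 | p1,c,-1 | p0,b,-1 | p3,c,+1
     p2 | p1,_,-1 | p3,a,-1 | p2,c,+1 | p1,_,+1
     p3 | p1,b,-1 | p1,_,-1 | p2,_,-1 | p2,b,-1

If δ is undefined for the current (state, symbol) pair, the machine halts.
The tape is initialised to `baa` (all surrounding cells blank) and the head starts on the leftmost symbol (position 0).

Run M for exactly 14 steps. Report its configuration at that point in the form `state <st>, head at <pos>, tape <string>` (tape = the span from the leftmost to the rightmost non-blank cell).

state p1, head at 2, tape cc__a

p0 | __[b]aa   read b → write b, move -1, go to p3
p3 | _[_]baa   read _ → write b, move -1, go to p2
p2 | [_]bbaa   read _ → write _, move +1, go to p1
p1 | _[b]baa   read b → write c, move -1, go to p1
p1 | [_]cbaa   read _ → write c, move +1, go to p3
p3 | c[c]baa   read c → write _, move -1, go to p2
p2 | [c]_baa   read c → write c, move +1, go to p2
p2 | c[_]baa   read _ → write _, move +1, go to p1
p1 | c_[b]aa   read b → write c, move -1, go to p1
p1 | c[_]caa   read _ → write c, move +1, go to p3
p3 | cc[c]aa   read c → write _, move -1, go to p2
p2 | c[c]_aa   read c → write c, move +1, go to p2
p2 | cc[_]aa   read _ → write _, move +1, go to p1
p1 | cc_[a]a   read a → write _, move +1, go to p1
p1 | cc__[a]
After 14 steps: state p1, head at 2, tape cc__a.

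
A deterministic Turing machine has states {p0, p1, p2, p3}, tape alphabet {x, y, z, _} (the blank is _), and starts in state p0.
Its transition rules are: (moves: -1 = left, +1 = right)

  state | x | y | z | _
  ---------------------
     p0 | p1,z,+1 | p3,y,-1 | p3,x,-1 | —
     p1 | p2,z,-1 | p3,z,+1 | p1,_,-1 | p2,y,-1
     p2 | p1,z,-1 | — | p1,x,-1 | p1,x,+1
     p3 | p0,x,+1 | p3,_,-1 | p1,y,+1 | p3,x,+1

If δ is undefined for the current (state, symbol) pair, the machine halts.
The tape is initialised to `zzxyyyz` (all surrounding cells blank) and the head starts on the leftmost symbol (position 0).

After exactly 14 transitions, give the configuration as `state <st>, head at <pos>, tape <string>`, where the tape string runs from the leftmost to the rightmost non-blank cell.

state p1, head at 0, tape xzyzxzyyyz

p0 | ___[z]zxyyyz   read z → write x, move -1, go to p3
p3 | __[_]xzxyyyz   read _ → write x, move +1, go to p3
p3 | __x[x]zxyyyz   read x → write x, move +1, go to p0
p0 | __xx[z]xyyyz   read z → write x, move -1, go to p3
p3 | __x[x]xxyyyz   read x → write x, move +1, go to p0
p0 | __xx[x]xyyyz   read x → write z, move +1, go to p1
p1 | __xxz[x]yyyz   read x → write z, move -1, go to p2
p2 | __xx[z]zyyyz   read z → write x, move -1, go to p1
p1 | __x[x]xzyyyz   read x → write z, move -1, go to p2
p2 | __[x]zxzyyyz   read x → write z, move -1, go to p1
p1 | _[_]zzxzyyyz   read _ → write y, move -1, go to p2
p2 | [_]yzzxzyyyz   read _ → write x, move +1, go to p1
p1 | x[y]zzxzyyyz   read y → write z, move +1, go to p3
p3 | xz[z]zxzyyyz   read z → write y, move +1, go to p1
p1 | xzy[z]xzyyyz
After 14 steps: state p1, head at 0, tape xzyzxzyyyz.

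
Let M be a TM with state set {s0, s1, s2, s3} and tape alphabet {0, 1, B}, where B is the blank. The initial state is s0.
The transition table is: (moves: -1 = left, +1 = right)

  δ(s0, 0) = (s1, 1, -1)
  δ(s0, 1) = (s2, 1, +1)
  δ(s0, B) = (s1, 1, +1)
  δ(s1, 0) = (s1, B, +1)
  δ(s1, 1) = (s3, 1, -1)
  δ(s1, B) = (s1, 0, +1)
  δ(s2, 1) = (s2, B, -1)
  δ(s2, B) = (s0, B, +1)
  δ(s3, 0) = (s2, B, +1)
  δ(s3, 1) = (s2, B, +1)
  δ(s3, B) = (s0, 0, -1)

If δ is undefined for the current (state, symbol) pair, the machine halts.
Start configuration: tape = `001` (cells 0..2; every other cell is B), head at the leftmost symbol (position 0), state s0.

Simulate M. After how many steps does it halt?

11

state=s0 head=0 tape=B[0]01   (s0,0)→(s1,1,-1)
state=s1 head=-1 tape=[B]101   (s1,B)→(s1,0,+1)
state=s1 head=0 tape=0[1]01   (s1,1)→(s3,1,-1)
state=s3 head=-1 tape=[0]101   (s3,0)→(s2,B,+1)
state=s2 head=0 tape=B[1]01   (s2,1)→(s2,B,-1)
state=s2 head=-1 tape=[B]B01   (s2,B)→(s0,B,+1)
state=s0 head=0 tape=B[B]01   (s0,B)→(s1,1,+1)
state=s1 head=1 tape=B1[0]1   (s1,0)→(s1,B,+1)
state=s1 head=2 tape=B1B[1]   (s1,1)→(s3,1,-1)
state=s3 head=1 tape=B1[B]1   (s3,B)→(s0,0,-1)
state=s0 head=0 tape=B[1]01   (s0,1)→(s2,1,+1)
state=s2 head=1 tape=B1[0]1
M halts after 11 transitions.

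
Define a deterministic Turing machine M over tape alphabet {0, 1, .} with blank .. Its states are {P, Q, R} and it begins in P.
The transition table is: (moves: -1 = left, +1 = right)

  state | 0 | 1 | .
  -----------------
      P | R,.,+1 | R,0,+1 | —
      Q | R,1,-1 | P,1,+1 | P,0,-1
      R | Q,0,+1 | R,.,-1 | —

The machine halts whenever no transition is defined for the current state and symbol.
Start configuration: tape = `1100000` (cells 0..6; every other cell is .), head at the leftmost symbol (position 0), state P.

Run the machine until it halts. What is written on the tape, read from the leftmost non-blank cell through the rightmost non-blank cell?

state=P head=0 tape=[1]100000.   (P,1)→(R,0,+1)
state=R head=1 tape=0[1]00000.   (R,1)→(R,.,-1)
state=R head=0 tape=[0].00000.   (R,0)→(Q,0,+1)
state=Q head=1 tape=0[.]00000.   (Q,.)→(P,0,-1)
state=P head=0 tape=[0]000000.   (P,0)→(R,.,+1)
state=R head=1 tape=.[0]00000.   (R,0)→(Q,0,+1)
state=Q head=2 tape=.0[0]0000.   (Q,0)→(R,1,-1)
state=R head=1 tape=.[0]10000.   (R,0)→(Q,0,+1)
state=Q head=2 tape=.0[1]0000.   (Q,1)→(P,1,+1)
state=P head=3 tape=.01[0]000.   (P,0)→(R,.,+1)
state=R head=4 tape=.01.[0]00.   (R,0)→(Q,0,+1)
state=Q head=5 tape=.01.0[0]0.   (Q,0)→(R,1,-1)
state=R head=4 tape=.01.[0]10.   (R,0)→(Q,0,+1)
state=Q head=5 tape=.01.0[1]0.   (Q,1)→(P,1,+1)
state=P head=6 tape=.01.01[0].   (P,0)→(R,.,+1)
state=R head=7 tape=.01.01.[.]
The non-blank tape span at halt is 01.01.

01.01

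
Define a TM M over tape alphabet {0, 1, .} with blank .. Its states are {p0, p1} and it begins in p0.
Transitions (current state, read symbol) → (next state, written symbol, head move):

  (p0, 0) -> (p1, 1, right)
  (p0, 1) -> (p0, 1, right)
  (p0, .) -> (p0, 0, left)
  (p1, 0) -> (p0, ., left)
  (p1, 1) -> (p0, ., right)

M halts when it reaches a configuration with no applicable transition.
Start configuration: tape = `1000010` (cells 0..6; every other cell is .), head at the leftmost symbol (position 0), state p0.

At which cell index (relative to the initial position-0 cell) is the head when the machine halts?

p0 | [1]000010.   read 1 → write 1, move right, go to p0
p0 | 1[0]00010.   read 0 → write 1, move right, go to p1
p1 | 11[0]0010.   read 0 → write ., move left, go to p0
p0 | 1[1].0010.   read 1 → write 1, move right, go to p0
p0 | 11[.]0010.   read . → write 0, move left, go to p0
p0 | 1[1]00010.   read 1 → write 1, move right, go to p0
p0 | 11[0]0010.   read 0 → write 1, move right, go to p1
p1 | 111[0]010.   read 0 → write ., move left, go to p0
p0 | 11[1].010.   read 1 → write 1, move right, go to p0
p0 | 111[.]010.   read . → write 0, move left, go to p0
p0 | 11[1]0010.   read 1 → write 1, move right, go to p0
p0 | 111[0]010.   read 0 → write 1, move right, go to p1
p1 | 1111[0]10.   read 0 → write ., move left, go to p0
p0 | 111[1].10.   read 1 → write 1, move right, go to p0
p0 | 1111[.]10.   read . → write 0, move left, go to p0
p0 | 111[1]010.   read 1 → write 1, move right, go to p0
p0 | 1111[0]10.   read 0 → write 1, move right, go to p1
p1 | 11111[1]0.   read 1 → write ., move right, go to p0
p0 | 11111.[0].   read 0 → write 1, move right, go to p1
p1 | 11111.1[.]
At halt the head is at cell 7.

7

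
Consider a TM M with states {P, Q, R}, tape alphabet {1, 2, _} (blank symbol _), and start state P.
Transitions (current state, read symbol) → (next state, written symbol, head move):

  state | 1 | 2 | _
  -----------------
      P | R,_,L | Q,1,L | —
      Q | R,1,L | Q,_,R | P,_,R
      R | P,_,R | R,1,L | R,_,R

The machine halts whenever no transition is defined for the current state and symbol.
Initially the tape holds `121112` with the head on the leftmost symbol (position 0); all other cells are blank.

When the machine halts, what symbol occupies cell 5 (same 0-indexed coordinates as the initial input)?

state=P head=0 tape=_[1]21112_   (P,1)→(R,_,L)
state=R head=-1 tape=[_]_21112_   (R,_)→(R,_,R)
state=R head=0 tape=_[_]21112_   (R,_)→(R,_,R)
state=R head=1 tape=__[2]1112_   (R,2)→(R,1,L)
state=R head=0 tape=_[_]11112_   (R,_)→(R,_,R)
state=R head=1 tape=__[1]1112_   (R,1)→(P,_,R)
state=P head=2 tape=___[1]112_   (P,1)→(R,_,L)
state=R head=1 tape=__[_]_112_   (R,_)→(R,_,R)
state=R head=2 tape=___[_]112_   (R,_)→(R,_,R)
state=R head=3 tape=____[1]12_   (R,1)→(P,_,R)
state=P head=4 tape=_____[1]2_   (P,1)→(R,_,L)
state=R head=3 tape=____[_]_2_   (R,_)→(R,_,R)
state=R head=4 tape=_____[_]2_   (R,_)→(R,_,R)
state=R head=5 tape=______[2]_   (R,2)→(R,1,L)
state=R head=4 tape=_____[_]1_   (R,_)→(R,_,R)
state=R head=5 tape=______[1]_   (R,1)→(P,_,R)
state=P head=6 tape=_______[_]
Cell 5 holds _ when M halts.

_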